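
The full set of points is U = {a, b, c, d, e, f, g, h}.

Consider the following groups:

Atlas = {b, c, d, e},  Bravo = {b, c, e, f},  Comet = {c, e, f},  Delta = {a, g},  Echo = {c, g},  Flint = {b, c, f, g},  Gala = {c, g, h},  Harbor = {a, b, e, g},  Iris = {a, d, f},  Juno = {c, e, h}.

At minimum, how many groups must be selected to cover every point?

Take {Flint, Iris, Juno}. Their union is {a, b, c, d, e, f, g, h}, which is all 8 points.
No 2 of the 10 groups cover everything (all 45 combinations miss at least one point), so 3 is optimal.

3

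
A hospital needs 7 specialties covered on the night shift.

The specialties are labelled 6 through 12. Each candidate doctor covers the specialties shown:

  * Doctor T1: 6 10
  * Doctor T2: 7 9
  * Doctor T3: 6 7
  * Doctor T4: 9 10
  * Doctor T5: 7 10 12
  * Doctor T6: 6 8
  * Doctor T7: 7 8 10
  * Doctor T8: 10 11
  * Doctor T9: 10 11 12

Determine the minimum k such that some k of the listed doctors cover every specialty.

3

Take {T2, T6, T9}. Their union is {6, 7, 8, 9, 10, 11, 12}, which is all 7 specialties.
Each doctor has at most 3 specialties, and 2·3 = 6 < 7 — so at least 3 doctors are needed, and 3 is optimal.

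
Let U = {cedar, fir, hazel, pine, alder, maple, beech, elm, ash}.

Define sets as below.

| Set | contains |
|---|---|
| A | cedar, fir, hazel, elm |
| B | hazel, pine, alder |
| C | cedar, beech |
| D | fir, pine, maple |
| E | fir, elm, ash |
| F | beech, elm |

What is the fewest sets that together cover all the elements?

B and C and D and E together: B ∪ C ∪ D ∪ E = {cedar, fir, hazel, pine, alder, maple, beech, elm, ash} — every element is covered.
No 3 of the 6 sets cover everything (all 20 combinations miss at least one element), so 4 is optimal.

4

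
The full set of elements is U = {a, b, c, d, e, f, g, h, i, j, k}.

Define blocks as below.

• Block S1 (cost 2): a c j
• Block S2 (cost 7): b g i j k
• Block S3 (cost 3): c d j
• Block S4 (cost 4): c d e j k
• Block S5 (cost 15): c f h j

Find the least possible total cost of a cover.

28

S1, S2, S4, S5 together cover every element (S1 ∪ S2 ∪ S4 ∪ S5 = {a, b, c, d, e, f, g, h, i, j, k}); total cost 2 + 7 + 4 + 15 = 28.
No covering selection has total cost below 28.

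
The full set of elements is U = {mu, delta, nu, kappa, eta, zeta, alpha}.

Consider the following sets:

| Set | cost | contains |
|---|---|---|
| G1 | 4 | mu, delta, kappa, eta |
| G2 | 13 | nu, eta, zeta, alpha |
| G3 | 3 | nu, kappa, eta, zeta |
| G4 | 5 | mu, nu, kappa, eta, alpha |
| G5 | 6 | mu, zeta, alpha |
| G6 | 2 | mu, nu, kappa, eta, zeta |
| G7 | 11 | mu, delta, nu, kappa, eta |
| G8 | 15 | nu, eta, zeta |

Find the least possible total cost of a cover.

G1, G4, G6 together cover every element (G1 ∪ G4 ∪ G6 = {mu, delta, nu, kappa, eta, zeta, alpha}); total cost 4 + 5 + 2 = 11.
No covering selection has total cost below 11.

11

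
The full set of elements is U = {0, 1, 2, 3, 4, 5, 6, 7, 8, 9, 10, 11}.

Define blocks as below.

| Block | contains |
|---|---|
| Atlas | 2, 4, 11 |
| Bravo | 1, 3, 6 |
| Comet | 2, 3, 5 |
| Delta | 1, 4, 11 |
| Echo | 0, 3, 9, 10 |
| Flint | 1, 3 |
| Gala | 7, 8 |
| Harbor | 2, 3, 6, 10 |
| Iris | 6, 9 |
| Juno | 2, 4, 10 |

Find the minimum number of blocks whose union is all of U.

5

Take {Comet, Delta, Echo, Gala, Harbor}. Their union is {0, 1, 2, 3, 4, 5, 6, 7, 8, 9, 10, 11}, which is all 12 elements.
No 4 of the 10 blocks cover everything (all 210 combinations miss at least one element), so 5 is optimal.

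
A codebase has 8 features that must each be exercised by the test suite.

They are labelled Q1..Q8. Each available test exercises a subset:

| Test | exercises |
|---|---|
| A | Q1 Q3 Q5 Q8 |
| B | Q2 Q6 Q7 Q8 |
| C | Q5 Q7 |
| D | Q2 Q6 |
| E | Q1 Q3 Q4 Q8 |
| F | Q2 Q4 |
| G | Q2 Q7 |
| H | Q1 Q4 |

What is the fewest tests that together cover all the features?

Take {C, D, E}. Their union is {Q1, Q2, Q3, Q4, Q5, Q6, Q7, Q8}, which is all 8 features.
No 2 of the 8 tests cover everything (all 28 combinations miss at least one feature), so 3 is optimal.

3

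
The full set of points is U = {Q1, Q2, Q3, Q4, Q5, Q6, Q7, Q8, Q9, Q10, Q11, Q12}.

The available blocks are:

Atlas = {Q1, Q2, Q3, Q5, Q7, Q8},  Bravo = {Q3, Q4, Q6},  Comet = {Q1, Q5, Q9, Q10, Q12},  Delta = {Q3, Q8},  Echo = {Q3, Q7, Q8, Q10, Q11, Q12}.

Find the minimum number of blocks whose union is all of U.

Take {Atlas, Bravo, Comet, Echo}. Their union is {Q1, Q2, Q3, Q4, Q5, Q6, Q7, Q8, Q9, Q10, Q11, Q12}, which is all 12 points.
No 3 of the 5 blocks cover everything (all 10 combinations miss at least one point), so 4 is optimal.

4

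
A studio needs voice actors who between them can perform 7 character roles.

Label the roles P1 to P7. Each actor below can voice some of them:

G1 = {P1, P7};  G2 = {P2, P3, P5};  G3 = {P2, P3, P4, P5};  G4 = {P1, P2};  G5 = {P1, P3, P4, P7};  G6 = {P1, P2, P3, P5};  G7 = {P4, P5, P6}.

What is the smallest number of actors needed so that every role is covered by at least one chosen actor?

Take {G1, G2, G7}. Their union is {P1, P2, P3, P4, P5, P6, P7}, which is all 7 roles.
Only G7 contains P6, so G7 is forced; the remaining 4 roles need at least 2 more actors (each remaining actor adds at most 3) — so at least 3 actors are needed, and 3 is optimal.

3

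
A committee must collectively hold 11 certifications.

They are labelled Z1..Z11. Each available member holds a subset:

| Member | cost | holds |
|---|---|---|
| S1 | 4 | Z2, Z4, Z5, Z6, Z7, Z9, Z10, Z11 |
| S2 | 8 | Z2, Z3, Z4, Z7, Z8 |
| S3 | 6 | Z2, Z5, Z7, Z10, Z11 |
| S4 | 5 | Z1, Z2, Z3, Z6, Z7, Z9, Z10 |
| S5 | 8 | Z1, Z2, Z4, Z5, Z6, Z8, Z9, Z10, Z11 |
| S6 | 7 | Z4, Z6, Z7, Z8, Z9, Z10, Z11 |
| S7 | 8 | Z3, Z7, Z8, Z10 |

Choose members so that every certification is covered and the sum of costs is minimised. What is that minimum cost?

S4, S5 together cover every certification (S4 ∪ S5 = {Z1, Z2, Z3, Z4, Z5, Z6, Z7, Z8, Z9, Z10, Z11}); total cost 5 + 8 = 13.
The greedy pick S1, S4, S6 costs 16; no covering selection beats 13.

13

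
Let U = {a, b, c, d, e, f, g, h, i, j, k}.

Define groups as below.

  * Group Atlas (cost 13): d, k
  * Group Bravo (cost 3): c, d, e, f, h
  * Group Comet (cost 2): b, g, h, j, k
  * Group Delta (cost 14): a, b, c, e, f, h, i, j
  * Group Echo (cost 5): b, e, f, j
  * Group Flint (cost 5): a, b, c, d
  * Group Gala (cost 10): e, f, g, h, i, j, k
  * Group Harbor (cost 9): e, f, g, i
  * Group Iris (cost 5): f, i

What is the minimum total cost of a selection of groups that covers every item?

15

Bravo, Comet, Flint, Iris together cover every item (Bravo ∪ Comet ∪ Flint ∪ Iris = {a, b, c, d, e, f, g, h, i, j, k}); total cost 3 + 2 + 5 + 5 = 15.
No covering selection has total cost below 15.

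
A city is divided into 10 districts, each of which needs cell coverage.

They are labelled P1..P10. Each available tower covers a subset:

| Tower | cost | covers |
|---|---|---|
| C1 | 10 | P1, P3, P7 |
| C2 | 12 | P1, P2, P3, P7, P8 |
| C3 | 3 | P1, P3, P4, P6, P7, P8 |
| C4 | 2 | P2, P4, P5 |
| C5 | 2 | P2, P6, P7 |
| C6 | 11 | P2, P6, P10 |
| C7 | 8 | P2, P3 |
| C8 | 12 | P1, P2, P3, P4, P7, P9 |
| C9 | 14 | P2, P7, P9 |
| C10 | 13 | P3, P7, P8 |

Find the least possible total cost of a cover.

28

C3, C4, C6, C8 together cover every district (C3 ∪ C4 ∪ C6 ∪ C8 = {P1, P2, P3, P4, P5, P6, P7, P8, P9, P10}); total cost 3 + 2 + 11 + 12 = 28.
No covering selection has total cost below 28.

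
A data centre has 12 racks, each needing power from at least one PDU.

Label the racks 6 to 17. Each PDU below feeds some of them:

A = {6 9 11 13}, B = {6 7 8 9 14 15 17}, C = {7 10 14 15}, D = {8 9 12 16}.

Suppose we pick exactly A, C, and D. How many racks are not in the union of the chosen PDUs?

1

Union of A, C, D = {6, 7, 8, 9, 10, 11, 12, 13, 14, 15, 16}.
Not covered: 17 — 1 rack.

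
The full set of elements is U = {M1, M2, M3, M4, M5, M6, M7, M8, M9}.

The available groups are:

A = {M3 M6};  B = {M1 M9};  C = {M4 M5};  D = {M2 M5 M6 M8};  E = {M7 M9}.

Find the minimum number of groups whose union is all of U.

A, B, C, D, and E cover everything between them: the union {M1, M2, M3, M4, M5, M6, M7, M8, M9} is all of U.
No 4 of the 5 groups cover everything (all 5 combinations miss at least one element), so 5 is optimal.

5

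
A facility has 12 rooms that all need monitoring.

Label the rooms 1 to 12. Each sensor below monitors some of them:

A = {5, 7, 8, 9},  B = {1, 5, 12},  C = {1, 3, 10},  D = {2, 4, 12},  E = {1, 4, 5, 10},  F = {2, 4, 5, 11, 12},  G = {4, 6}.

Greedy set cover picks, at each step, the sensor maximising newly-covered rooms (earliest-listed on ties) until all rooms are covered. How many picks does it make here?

4

Greedy: pick F (covers 5 new) → pick A (covers 3 new) → pick C (covers 3 new) → pick G (covers 1 new). Total picks: 4.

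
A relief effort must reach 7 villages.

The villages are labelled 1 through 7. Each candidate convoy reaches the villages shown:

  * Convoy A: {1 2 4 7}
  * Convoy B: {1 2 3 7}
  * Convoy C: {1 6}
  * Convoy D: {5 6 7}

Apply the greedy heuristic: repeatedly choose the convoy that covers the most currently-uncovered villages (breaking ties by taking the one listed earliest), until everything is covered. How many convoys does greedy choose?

3

Greedy: pick A (covers 4 new) → pick D (covers 2 new) → pick B (covers 1 new). Total picks: 3.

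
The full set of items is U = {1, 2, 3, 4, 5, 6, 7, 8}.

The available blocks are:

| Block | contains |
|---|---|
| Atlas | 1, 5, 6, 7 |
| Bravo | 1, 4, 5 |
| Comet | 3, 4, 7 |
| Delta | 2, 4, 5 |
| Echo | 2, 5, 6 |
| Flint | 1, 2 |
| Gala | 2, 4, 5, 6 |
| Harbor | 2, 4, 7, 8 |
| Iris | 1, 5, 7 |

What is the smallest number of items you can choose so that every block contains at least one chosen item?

3

H = {1, 2, 7} meets every block (each contains at least one member of H), and |H| = 3.
No choice of 2 items meets every block, so 3 is the minimum.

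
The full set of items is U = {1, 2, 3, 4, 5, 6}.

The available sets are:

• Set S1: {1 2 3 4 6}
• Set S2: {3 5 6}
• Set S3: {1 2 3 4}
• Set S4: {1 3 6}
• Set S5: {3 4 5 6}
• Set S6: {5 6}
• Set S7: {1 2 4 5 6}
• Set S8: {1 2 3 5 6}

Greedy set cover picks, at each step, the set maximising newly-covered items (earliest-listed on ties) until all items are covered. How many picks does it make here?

2

Greedy: pick S1 (covers 5 new) → pick S2 (covers 1 new). Total picks: 2.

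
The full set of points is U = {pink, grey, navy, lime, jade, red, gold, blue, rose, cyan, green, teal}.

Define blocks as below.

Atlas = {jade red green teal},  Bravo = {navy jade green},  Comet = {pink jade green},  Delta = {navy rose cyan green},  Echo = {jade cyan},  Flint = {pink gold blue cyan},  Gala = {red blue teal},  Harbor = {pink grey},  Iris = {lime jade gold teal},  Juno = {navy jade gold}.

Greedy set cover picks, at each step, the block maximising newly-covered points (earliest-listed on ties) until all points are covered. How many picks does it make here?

Greedy: pick Atlas (covers 4 new) → pick Flint (covers 4 new) → pick Delta (covers 2 new) → pick Harbor (covers 1 new) → pick Iris (covers 1 new). Total picks: 5.
(The true minimum cover uses only 4 blocks, so greedy is not optimal here.)

5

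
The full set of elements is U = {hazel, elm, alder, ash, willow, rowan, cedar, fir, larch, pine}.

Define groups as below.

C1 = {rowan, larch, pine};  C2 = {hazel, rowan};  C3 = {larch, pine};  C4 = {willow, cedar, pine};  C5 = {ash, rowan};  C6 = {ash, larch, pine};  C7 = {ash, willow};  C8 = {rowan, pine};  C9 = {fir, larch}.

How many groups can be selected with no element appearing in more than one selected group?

C7, C8, C9 are pairwise disjoint (C7={ash,willow}; C8={rowan,pine}; C9={fir,larch}).
Every remaining group overlaps one of these, and no 4 of the listed groups are pairwise disjoint, so 3 is the maximum.

3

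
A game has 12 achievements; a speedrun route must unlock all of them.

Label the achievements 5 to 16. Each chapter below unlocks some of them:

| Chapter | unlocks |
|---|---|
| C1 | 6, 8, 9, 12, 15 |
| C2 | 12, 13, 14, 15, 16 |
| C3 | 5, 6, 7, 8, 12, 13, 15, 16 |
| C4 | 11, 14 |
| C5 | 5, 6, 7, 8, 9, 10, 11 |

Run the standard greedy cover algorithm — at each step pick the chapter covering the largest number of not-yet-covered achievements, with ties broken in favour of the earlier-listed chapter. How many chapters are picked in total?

3

Greedy: pick C3 (covers 8 new) → pick C5 (covers 3 new) → pick C2 (covers 1 new). Total picks: 3.
(The true minimum cover uses only 2 chapters, so greedy is not optimal here.)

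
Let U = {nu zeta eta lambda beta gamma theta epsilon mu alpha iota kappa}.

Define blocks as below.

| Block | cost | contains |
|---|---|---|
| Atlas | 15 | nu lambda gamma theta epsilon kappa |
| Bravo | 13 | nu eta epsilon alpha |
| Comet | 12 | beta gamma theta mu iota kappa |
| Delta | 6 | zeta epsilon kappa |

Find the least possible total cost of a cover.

Atlas, Bravo, Comet, Delta together cover every item (Atlas ∪ Bravo ∪ Comet ∪ Delta = {nu, zeta, eta, lambda, beta, gamma, theta, epsilon, mu, alpha, iota, kappa}); total cost 15 + 13 + 12 + 6 = 46.
No covering selection has total cost below 46.

46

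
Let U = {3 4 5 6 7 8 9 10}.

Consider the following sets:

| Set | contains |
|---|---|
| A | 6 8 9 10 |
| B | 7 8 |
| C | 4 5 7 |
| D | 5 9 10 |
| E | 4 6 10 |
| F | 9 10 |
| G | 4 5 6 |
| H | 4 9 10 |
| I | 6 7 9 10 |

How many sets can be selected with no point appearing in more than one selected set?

3

B, F, G are pairwise disjoint (B={7,8}; F={9,10}; G={4,5,6}).
Every remaining set overlaps one of these, and no 4 of the listed sets are pairwise disjoint, so 3 is the maximum.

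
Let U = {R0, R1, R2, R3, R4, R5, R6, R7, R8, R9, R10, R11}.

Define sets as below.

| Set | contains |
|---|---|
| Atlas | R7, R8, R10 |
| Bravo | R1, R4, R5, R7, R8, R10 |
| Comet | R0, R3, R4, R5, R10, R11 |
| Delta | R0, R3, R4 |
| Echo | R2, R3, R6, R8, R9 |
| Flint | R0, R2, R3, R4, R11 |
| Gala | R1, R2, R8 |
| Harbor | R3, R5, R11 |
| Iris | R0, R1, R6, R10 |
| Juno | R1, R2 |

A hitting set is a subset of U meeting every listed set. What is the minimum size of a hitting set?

3

Take H = {R1, R3, R10}. Each listed set contains at least one of these, so H is a hitting set of size 3.
The sets Atlas, Harbor, Juno are pairwise disjoint, so any hitting set needs a separate element for each — at least 3. Hence 3 is optimal.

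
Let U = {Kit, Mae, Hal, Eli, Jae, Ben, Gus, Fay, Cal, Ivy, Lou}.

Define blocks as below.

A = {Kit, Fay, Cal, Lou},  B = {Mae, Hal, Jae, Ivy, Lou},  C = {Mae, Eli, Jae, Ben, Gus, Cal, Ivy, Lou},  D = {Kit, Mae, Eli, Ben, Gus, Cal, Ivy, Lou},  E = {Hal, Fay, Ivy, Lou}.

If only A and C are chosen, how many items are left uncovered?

1

Union of A, C = {Kit, Mae, Eli, Jae, Ben, Gus, Fay, Cal, Ivy, Lou}.
Not covered: Hal — 1 item.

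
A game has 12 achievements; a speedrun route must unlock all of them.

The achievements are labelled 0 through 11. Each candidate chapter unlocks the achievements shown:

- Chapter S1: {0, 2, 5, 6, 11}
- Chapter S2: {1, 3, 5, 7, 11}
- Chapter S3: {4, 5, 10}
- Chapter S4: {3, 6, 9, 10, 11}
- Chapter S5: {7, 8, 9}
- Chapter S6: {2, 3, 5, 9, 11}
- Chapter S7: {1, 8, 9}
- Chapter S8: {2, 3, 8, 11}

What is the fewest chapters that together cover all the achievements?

4

Take {S1, S2, S3, S7}. Their union is {0, 1, 2, 3, 4, 5, 6, 7, 8, 9, 10, 11}, which is all 12 achievements.
Only S1 contains 0, so S1 is forced; the remaining 7 achievements need at least 3 more chapters (each remaining chapter adds at most 3) — so at least 4 chapters are needed, and 4 is optimal.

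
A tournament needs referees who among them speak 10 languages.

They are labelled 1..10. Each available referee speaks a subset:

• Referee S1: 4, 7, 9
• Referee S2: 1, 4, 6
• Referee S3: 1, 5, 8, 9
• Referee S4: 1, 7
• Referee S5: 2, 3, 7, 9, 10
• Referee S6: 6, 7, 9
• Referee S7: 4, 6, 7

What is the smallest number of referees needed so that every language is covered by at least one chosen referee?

S2 and S3 and S5 together: S2 ∪ S3 ∪ S5 = {1, 2, 3, 4, 5, 6, 7, 8, 9, 10} — every language is covered.
Only S5 contains 2, so S5 is forced; the remaining 5 languages need at least 2 more referees (each remaining referee adds at most 3) — so at least 3 referees are needed, and 3 is optimal.

3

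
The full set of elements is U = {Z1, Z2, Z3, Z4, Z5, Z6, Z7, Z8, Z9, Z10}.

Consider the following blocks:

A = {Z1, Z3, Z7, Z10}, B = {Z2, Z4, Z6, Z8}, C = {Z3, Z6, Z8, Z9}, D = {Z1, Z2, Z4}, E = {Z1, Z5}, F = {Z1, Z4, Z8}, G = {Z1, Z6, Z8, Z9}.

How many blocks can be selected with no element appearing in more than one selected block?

2

C, D are pairwise disjoint (C={Z3,Z6,Z8,Z9}; D={Z1,Z2,Z4}).
Every remaining block overlaps one of these, and no 3 of the listed blocks are pairwise disjoint, so 2 is the maximum.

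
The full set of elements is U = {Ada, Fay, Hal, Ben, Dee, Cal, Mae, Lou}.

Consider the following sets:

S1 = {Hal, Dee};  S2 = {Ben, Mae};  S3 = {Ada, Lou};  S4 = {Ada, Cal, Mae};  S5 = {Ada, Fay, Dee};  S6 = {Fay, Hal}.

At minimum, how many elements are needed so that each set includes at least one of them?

The 3 elements {Ada, Hal, Mae} hit every set.
The sets S2, S3, S6 are pairwise disjoint, so any hitting set needs a separate element for each — at least 3. Hence 3 is optimal.

3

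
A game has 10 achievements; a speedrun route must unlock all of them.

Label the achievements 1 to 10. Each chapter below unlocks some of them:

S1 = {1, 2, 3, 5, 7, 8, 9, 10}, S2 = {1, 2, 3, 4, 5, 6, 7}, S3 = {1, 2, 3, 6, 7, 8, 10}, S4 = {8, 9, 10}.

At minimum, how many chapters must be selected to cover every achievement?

2

Take {S2, S4}. Their union is {1, 2, 3, 4, 5, 6, 7, 8, 9, 10}, which is all 10 achievements.
No single chapter has all 10 achievements (the largest, S1, has 8), so 2 is optimal.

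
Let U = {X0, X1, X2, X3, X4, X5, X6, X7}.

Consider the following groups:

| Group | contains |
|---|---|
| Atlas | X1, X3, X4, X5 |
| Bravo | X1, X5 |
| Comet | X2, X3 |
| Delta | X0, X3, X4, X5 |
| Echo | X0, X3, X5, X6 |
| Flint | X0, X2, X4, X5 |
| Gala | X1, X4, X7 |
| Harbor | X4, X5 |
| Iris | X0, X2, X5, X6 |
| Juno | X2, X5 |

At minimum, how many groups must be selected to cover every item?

Atlas and Gala and Iris together: Atlas ∪ Gala ∪ Iris = {X0, X1, X2, X3, X4, X5, X6, X7} — every item is covered.
Only Gala contains X7, so Gala is forced; the remaining 5 items need at least 2 more groups (each remaining group adds at most 4) — so at least 3 groups are needed, and 3 is optimal.

3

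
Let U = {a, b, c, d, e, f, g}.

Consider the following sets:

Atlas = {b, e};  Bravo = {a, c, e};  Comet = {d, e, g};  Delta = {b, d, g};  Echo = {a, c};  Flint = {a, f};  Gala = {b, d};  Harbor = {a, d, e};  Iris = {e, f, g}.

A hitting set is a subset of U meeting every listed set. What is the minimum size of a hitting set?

The 3 points {a, d, e} hit every set.
The sets Echo, Gala, Iris are pairwise disjoint, so any hitting set needs a separate point for each — at least 3. Hence 3 is optimal.

3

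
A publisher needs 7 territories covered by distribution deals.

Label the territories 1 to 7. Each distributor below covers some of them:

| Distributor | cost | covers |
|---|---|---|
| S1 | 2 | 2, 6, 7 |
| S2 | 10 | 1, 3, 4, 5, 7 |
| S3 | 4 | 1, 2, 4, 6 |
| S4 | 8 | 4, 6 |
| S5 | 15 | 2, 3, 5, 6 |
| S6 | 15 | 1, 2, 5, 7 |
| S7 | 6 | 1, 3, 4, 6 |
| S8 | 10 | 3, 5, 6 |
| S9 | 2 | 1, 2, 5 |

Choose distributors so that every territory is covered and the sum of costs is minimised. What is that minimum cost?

10

S1, S7, S9 together cover every territory (S1 ∪ S7 ∪ S9 = {1, 2, 3, 4, 5, 6, 7}); total cost 2 + 6 + 2 = 10.
No covering selection has total cost below 10.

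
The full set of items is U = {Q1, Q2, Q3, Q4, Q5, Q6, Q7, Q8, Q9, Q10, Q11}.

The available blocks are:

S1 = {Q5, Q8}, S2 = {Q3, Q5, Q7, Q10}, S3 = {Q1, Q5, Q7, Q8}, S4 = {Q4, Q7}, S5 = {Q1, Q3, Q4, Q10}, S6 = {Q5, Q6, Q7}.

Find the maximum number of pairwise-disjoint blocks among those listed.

2

S1, S5 are pairwise disjoint (S1={Q5,Q8}; S5={Q1,Q3,Q4,Q10}).
Every remaining block overlaps one of these, and no 3 of the listed blocks are pairwise disjoint, so 2 is the maximum.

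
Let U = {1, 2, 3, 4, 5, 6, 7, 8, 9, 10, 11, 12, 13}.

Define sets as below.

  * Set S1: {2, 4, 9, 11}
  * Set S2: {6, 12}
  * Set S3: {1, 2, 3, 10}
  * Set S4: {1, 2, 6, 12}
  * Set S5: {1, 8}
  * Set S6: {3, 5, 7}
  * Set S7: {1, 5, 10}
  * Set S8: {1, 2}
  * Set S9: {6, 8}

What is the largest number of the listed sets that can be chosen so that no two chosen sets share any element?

4

S1, S2, S5, S6 are pairwise disjoint (S1={2,4,9,11}; S2={6,12}; S5={1,8}; S6={3,5,7}).
Every remaining set overlaps one of these, and no 5 of the listed sets are pairwise disjoint, so 4 is the maximum.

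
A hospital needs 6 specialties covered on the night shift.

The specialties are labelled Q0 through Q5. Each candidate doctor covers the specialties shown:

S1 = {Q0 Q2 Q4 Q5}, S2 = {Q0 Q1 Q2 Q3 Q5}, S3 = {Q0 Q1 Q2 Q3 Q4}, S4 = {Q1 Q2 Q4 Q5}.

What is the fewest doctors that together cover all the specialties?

2

Take {S1, S2}. Their union is {Q0, Q1, Q2, Q3, Q4, Q5}, which is all 6 specialties.
No single doctor has all 6 specialties (the largest, S2, has 5), so 2 is optimal.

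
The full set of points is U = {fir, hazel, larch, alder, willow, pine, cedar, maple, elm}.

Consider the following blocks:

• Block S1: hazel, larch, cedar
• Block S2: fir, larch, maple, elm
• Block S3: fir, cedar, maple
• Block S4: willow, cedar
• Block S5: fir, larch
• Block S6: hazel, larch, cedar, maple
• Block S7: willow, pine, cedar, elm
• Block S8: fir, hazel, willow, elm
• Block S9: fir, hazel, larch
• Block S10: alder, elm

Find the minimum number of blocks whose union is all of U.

S2 and S7 and S8 and S10 together: S2 ∪ S7 ∪ S8 ∪ S10 = {fir, hazel, larch, alder, willow, pine, cedar, maple, elm} — every point is covered.
No 3 of the 10 blocks cover everything (all 120 combinations miss at least one point), so 4 is optimal.

4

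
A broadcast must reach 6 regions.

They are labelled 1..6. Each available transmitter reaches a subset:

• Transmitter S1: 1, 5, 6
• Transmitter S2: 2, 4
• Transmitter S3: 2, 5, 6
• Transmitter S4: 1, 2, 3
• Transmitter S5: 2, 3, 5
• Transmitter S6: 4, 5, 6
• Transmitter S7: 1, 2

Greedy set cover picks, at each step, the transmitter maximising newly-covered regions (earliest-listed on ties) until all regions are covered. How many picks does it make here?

3

Greedy: pick S1 (covers 3 new) → pick S2 (covers 2 new) → pick S4 (covers 1 new). Total picks: 3.
(The true minimum cover uses only 2 transmitters, so greedy is not optimal here.)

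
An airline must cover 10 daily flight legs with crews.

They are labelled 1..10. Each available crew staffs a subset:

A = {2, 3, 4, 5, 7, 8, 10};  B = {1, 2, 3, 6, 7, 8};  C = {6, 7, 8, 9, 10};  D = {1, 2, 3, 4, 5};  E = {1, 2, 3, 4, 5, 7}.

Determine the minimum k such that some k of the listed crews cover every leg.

Take {C, E}. Their union is {1, 2, 3, 4, 5, 6, 7, 8, 9, 10}, which is all 10 legs.
No single crew has all 10 legs (the largest, A, has 7), so 2 is optimal.

2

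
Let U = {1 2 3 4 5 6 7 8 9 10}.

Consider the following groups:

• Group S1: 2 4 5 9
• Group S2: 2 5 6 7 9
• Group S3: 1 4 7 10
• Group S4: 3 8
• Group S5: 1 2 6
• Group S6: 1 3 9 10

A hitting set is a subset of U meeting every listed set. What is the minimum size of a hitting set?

3

H = {2, 3, 10} meets every group (each contains at least one member of H), and |H| = 3.
No choice of 2 items meets every group, so 3 is the minimum.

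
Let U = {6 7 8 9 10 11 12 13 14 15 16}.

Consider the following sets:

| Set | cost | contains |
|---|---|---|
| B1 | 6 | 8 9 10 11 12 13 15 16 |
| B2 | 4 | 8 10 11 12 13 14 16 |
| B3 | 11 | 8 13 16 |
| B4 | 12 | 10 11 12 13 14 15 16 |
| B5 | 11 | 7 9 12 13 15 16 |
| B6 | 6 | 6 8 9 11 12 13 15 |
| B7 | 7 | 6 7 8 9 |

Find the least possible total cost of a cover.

17

B1, B2, B7 together cover every point (B1 ∪ B2 ∪ B7 = {6, 7, 8, 9, 10, 11, 12, 13, 14, 15, 16}); total cost 6 + 4 + 7 = 17.
No covering selection has total cost below 17.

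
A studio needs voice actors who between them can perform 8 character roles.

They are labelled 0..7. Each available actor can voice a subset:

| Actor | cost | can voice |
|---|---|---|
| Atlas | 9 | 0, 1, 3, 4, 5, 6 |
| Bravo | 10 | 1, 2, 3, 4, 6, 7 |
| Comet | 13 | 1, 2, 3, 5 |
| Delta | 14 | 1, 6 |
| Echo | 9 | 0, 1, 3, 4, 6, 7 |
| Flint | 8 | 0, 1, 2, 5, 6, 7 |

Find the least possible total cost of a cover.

17

Echo, Flint together cover every role (Echo ∪ Flint = {0, 1, 2, 3, 4, 5, 6, 7}); total cost 9 + 8 = 17.
No covering selection has total cost below 17.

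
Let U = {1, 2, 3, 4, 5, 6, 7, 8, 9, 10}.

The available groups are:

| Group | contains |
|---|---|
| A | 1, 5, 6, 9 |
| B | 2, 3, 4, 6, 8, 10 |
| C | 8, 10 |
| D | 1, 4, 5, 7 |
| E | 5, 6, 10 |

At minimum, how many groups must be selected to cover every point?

3

A and B and D together: A ∪ B ∪ D = {1, 2, 3, 4, 5, 6, 7, 8, 9, 10} — every point is covered.
Only B contains 2, so B is forced; the remaining 4 points need at least 2 more groups (each remaining group adds at most 3) — so at least 3 groups are needed, and 3 is optimal.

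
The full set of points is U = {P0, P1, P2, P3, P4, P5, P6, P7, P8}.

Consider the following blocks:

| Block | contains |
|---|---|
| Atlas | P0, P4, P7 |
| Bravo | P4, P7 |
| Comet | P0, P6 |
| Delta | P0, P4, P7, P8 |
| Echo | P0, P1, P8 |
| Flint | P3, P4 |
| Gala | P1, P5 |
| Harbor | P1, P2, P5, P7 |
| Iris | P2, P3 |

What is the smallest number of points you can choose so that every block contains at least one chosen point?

4

The 4 points {P0, P3, P4, P5} hit every block.
The blocks Bravo, Comet, Gala, Iris are pairwise disjoint, so any hitting set needs a separate point for each — at least 4. Hence 4 is optimal.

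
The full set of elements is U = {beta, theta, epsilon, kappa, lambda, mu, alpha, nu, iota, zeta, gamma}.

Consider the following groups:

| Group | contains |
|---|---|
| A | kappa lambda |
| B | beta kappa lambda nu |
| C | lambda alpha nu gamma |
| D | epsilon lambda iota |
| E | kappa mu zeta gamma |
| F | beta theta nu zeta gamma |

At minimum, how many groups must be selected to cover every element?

C, D, E, and F cover everything between them: the union {beta, theta, epsilon, kappa, lambda, mu, alpha, nu, iota, zeta, gamma} is all of U.
Only E contains mu, so E is forced; the remaining 7 elements need at least 3 more groups (each remaining group adds at most 3) — so at least 4 groups are needed, and 4 is optimal.

4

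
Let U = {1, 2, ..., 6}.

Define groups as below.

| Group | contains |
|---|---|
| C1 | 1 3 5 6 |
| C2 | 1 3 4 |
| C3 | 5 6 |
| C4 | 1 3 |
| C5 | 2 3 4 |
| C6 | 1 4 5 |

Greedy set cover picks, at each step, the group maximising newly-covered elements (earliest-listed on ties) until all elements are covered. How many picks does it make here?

Greedy: pick C1 (covers 4 new) → pick C5 (covers 2 new). Total picks: 2.

2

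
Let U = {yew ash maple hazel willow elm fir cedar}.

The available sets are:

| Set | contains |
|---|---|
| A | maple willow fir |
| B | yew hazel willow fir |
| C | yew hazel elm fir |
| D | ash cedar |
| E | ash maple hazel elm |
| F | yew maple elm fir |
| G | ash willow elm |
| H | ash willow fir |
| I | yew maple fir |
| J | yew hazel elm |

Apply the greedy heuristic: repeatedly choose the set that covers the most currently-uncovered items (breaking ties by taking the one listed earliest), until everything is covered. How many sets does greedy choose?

3

Greedy: pick B (covers 4 new) → pick E (covers 3 new) → pick D (covers 1 new). Total picks: 3.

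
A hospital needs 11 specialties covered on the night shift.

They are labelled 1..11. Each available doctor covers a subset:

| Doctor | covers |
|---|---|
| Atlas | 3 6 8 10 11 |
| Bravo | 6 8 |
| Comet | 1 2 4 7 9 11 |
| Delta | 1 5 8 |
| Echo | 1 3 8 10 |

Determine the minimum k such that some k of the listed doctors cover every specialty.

Take {Atlas, Comet, Delta}. Their union is {1, 2, 3, 4, 5, 6, 7, 8, 9, 10, 11}, which is all 11 specialties.
Only Comet contains 2, so Comet is forced; the remaining 5 specialties need at least 2 more doctors (each remaining doctor adds at most 4) — so at least 3 doctors are needed, and 3 is optimal.

3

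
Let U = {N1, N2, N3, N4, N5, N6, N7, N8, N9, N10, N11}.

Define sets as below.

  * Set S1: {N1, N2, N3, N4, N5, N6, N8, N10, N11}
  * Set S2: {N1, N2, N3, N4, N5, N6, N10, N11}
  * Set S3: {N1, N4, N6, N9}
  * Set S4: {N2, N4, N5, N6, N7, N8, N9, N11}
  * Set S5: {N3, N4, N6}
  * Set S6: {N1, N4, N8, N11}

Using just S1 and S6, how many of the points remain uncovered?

Union of S1, S6 = {N1, N2, N3, N4, N5, N6, N8, N10, N11}.
Not covered: N7, N9 — 2 points.

2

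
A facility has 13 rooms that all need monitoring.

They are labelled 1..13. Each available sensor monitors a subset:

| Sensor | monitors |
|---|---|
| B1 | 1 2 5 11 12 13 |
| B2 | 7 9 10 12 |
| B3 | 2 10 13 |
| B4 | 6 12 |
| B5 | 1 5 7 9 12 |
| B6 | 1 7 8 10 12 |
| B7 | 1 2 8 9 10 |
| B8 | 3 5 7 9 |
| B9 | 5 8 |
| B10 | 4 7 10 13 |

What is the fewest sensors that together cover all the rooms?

5

B1 and B4 and B8 and B9 and B10 together: B1 ∪ B4 ∪ B8 ∪ B9 ∪ B10 = {1, 2, 3, 4, 5, 6, 7, 8, 9, 10, 11, 12, 13} — every room is covered.
No 4 of the 10 sensors cover everything (all 210 combinations miss at least one room), so 5 is optimal.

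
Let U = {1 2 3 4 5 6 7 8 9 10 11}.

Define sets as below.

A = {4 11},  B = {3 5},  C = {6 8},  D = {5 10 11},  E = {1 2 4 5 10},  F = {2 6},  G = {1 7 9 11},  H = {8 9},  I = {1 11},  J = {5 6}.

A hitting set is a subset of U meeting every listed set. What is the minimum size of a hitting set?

4

T = {5, 6, 8, 11} meets every set (each contains at least one member of T), and |T| = 4.
The sets B, F, H, I are pairwise disjoint, so any hitting set needs a separate element for each — at least 4. Hence 4 is optimal.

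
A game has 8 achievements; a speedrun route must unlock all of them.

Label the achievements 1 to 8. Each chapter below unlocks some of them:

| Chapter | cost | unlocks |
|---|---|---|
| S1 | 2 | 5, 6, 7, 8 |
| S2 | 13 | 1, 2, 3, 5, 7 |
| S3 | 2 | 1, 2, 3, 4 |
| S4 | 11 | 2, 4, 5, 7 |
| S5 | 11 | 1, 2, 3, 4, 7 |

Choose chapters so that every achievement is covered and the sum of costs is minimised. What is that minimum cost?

S1, S3 together cover every achievement (S1 ∪ S3 = {1, 2, 3, 4, 5, 6, 7, 8}); total cost 2 + 2 = 4.
No covering selection has total cost below 4.

4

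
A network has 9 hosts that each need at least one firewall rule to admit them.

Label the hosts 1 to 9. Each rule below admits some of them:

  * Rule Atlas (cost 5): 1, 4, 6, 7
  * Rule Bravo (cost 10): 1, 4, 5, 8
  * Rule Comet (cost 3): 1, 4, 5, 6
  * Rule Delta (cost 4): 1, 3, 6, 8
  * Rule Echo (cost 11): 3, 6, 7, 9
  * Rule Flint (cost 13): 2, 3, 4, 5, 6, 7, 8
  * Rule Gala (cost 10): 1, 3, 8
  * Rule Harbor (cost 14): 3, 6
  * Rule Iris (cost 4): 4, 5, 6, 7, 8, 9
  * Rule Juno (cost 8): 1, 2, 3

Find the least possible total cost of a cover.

12

Iris, Juno together cover every host (Iris ∪ Juno = {1, 2, 3, 4, 5, 6, 7, 8, 9}); total cost 4 + 8 = 12.
The greedy pick Iris, Delta, Juno costs 16; no covering selection beats 12.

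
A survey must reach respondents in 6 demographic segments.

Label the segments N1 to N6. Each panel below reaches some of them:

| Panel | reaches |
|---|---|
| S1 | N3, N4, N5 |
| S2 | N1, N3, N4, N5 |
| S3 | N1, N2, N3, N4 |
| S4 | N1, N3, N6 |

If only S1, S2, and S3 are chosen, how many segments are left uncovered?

1

Union of S1, S2, S3 = {N1, N2, N3, N4, N5}.
Not covered: N6 — 1 segment.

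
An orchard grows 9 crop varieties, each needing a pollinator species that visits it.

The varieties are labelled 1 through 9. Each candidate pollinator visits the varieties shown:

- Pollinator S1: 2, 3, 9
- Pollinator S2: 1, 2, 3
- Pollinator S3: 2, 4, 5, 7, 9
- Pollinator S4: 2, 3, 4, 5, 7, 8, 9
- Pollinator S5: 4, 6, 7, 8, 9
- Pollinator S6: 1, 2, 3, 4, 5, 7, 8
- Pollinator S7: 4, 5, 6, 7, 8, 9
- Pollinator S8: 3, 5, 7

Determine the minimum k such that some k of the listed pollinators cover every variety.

2

S5 and S6 together: S5 ∪ S6 = {1, 2, 3, 4, 5, 6, 7, 8, 9} — every variety is covered.
No single pollinator has all 9 varieties (the largest, S4, has 7), so 2 is optimal.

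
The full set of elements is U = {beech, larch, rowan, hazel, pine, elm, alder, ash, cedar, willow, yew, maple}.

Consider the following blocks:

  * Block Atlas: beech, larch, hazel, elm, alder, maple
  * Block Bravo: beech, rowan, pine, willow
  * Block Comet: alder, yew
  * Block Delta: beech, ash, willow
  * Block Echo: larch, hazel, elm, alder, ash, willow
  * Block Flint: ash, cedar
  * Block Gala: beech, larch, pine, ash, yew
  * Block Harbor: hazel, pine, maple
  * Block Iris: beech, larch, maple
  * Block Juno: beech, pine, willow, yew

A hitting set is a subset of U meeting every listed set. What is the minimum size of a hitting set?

The 4 elements {beech, pine, alder, cedar} hit every block.
No choice of 3 elements meets every block, so 4 is the minimum.

4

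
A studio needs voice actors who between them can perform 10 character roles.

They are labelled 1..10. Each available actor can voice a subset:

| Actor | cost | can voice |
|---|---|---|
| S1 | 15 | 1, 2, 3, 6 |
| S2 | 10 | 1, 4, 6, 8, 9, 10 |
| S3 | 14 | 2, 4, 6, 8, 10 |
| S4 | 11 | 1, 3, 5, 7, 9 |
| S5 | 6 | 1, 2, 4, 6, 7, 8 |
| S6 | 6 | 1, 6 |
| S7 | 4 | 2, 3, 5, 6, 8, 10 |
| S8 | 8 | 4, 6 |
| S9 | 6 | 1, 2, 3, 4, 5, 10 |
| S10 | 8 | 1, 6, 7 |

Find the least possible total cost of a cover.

S2, S5, S7 together cover every role (S2 ∪ S5 ∪ S7 = {1, 2, 3, 4, 5, 6, 7, 8, 9, 10}); total cost 10 + 6 + 4 = 20.
No covering selection has total cost below 20.

20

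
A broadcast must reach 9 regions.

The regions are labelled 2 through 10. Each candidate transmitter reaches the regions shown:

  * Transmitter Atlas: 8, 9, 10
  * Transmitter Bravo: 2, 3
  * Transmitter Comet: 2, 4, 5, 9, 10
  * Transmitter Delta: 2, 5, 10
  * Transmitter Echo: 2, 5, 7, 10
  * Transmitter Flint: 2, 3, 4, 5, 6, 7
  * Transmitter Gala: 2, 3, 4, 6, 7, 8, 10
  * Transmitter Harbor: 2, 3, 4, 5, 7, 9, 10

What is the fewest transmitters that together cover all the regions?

2

Comet and Gala together: Comet ∪ Gala = {2, 3, 4, 5, 6, 7, 8, 9, 10} — every region is covered.
No single transmitter has all 9 regions (the largest, Gala, has 7), so 2 is optimal.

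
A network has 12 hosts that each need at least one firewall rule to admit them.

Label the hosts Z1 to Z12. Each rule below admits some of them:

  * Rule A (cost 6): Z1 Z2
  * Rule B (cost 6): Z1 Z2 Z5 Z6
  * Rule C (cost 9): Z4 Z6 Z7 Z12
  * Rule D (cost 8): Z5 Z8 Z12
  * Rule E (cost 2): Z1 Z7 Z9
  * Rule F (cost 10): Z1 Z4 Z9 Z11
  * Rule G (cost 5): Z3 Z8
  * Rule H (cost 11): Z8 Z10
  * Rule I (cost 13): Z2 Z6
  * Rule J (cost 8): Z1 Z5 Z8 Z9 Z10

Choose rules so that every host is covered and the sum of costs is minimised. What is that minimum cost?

38

A, C, F, G, J together cover every host (A ∪ C ∪ F ∪ G ∪ J = {Z1, Z2, Z3, Z4, Z5, Z6, Z7, Z8, Z9, Z10, Z11, Z12}); total cost 6 + 9 + 10 + 5 + 8 = 38.
The greedy pick E, B, G, C, J, F costs 40; no covering selection beats 38.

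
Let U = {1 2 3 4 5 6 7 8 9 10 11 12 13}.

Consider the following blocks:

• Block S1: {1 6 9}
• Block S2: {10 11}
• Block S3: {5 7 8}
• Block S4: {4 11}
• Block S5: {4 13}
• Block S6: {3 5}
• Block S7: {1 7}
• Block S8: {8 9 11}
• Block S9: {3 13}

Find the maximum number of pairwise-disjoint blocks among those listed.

4

S1, S2, S3, S9 are pairwise disjoint (S1={1,6,9}; S2={10,11}; S3={5,7,8}; S9={3,13}).
Every remaining block overlaps one of these, and no 5 of the listed blocks are pairwise disjoint, so 4 is the maximum.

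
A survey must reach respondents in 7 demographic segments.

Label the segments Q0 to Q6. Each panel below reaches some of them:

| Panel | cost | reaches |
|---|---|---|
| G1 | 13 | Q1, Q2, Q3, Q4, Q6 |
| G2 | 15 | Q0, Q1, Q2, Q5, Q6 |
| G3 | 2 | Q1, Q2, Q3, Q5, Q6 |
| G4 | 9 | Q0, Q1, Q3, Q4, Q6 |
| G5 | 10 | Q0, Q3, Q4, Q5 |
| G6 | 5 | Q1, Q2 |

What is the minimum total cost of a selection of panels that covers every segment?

G3, G4 together cover every segment (G3 ∪ G4 = {Q0, Q1, Q2, Q3, Q4, Q5, Q6}); total cost 2 + 9 = 11.
No covering selection has total cost below 11.

11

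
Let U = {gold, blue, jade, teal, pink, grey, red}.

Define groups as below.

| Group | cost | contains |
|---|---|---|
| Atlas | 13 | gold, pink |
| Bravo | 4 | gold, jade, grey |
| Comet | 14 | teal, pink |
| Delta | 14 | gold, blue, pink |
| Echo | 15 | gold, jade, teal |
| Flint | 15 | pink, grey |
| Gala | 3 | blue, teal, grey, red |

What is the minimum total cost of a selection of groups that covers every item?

Atlas, Bravo, Gala together cover every item (Atlas ∪ Bravo ∪ Gala = {gold, blue, jade, teal, pink, grey, red}); total cost 13 + 4 + 3 = 20.
No covering selection has total cost below 20.

20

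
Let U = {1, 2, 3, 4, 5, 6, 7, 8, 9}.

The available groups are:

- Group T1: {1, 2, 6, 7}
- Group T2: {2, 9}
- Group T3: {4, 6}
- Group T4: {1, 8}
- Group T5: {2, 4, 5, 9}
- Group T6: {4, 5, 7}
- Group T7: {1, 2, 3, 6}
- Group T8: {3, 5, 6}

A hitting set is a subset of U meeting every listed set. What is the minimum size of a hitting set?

4

H = {2, 6, 7, 8} meets every group (each contains at least one member of H), and |H| = 4.
No choice of 3 items meets every group, so 4 is the minimum.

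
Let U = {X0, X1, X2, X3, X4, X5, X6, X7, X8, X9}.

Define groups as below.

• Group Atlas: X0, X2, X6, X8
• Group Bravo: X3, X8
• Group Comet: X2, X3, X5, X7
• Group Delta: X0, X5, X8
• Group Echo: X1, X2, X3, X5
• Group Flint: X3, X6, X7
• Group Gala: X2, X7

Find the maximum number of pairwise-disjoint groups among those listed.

Delta, Flint are pairwise disjoint (Delta={X0,X5,X8}; Flint={X3,X6,X7}).
Every remaining group overlaps one of these, and no 3 of the listed groups are pairwise disjoint, so 2 is the maximum.

2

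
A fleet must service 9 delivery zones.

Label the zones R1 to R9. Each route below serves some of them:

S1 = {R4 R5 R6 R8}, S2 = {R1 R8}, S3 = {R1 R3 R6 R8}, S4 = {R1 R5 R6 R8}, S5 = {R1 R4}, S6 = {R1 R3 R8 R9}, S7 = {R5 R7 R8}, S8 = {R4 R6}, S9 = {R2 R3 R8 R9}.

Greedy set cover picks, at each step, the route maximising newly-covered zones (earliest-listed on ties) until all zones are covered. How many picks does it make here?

Greedy: pick S1 (covers 4 new) → pick S6 (covers 3 new) → pick S7 (covers 1 new) → pick S9 (covers 1 new). Total picks: 4.

4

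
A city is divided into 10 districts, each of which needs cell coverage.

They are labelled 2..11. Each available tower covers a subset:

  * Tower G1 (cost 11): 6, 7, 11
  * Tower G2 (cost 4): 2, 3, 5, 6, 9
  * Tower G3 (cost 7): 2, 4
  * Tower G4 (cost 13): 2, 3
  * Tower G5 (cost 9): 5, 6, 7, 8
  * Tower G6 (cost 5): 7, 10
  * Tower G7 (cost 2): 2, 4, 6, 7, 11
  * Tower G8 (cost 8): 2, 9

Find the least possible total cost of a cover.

G2, G5, G6, G7 together cover every district (G2 ∪ G5 ∪ G6 ∪ G7 = {2, 3, 4, 5, 6, 7, 8, 9, 10, 11}); total cost 4 + 9 + 5 + 2 = 20.
No covering selection has total cost below 20.

20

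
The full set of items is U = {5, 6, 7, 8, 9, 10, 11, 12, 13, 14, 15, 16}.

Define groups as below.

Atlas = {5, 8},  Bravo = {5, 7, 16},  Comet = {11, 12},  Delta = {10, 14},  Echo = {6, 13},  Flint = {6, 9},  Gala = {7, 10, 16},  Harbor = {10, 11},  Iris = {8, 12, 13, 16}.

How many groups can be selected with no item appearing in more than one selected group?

Atlas, Comet, Delta, Echo are pairwise disjoint (Atlas={5,8}; Comet={11,12}; Delta={10,14}; Echo={6,13}).
Every remaining group overlaps one of these, and no 5 of the listed groups are pairwise disjoint, so 4 is the maximum.

4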